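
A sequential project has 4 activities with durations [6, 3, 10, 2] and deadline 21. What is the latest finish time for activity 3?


LF(activity 3) = deadline - sum of successor durations
Successors: activities 4 through 4 with durations [2]
Sum of successor durations = 2
LF = 21 - 2 = 19

19


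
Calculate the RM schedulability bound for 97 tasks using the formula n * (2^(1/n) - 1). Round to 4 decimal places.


Compute 2^(1/97) = 1.0071714397
Subtract 1: 1.0071714397 - 1 = 0.0071714397
Multiply by n: 97 * 0.0071714397 = 0.6956296509
Round to 4 dp: 0.6956

0.6956


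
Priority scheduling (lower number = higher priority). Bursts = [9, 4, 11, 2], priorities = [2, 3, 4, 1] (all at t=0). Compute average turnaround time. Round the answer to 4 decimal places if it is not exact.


Sort by priority (ascending = highest first):
Order: [(1, 2), (2, 9), (3, 4), (4, 11)]
Completion times:
  Priority 1, burst=2, C=2
  Priority 2, burst=9, C=11
  Priority 3, burst=4, C=15
  Priority 4, burst=11, C=26
Average turnaround = 54/4 = 13.5

13.5


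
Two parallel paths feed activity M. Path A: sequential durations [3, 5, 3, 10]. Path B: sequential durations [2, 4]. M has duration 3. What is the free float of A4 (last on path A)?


ES(A4) = sum of predecessors on chain A = 11
EF(A4) = ES + duration = 11 + 10 = 21
Successor of A4 is M. ES(M) = max(sum(A), sum(B)) = max(21, 6) = 21
Free float = ES(successor) - EF(current) = 21 - 21 = 0

0


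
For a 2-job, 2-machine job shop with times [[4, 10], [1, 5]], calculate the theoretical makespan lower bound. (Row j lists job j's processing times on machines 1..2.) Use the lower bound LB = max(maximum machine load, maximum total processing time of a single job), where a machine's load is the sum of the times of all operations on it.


Machine loads:
  Machine 1: 4 + 1 = 5
  Machine 2: 10 + 5 = 15
Max machine load = 15
Job totals:
  Job 1: 14
  Job 2: 6
Max job total = 14
Lower bound = max(15, 14) = 15

15


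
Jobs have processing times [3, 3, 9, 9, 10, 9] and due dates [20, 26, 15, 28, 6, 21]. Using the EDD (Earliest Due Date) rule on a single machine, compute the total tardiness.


Sort by due date (EDD order): [(10, 6), (9, 15), (3, 20), (9, 21), (3, 26), (9, 28)]
Compute completion times and tardiness:
  Job 1: p=10, d=6, C=10, tardiness=max(0,10-6)=4
  Job 2: p=9, d=15, C=19, tardiness=max(0,19-15)=4
  Job 3: p=3, d=20, C=22, tardiness=max(0,22-20)=2
  Job 4: p=9, d=21, C=31, tardiness=max(0,31-21)=10
  Job 5: p=3, d=26, C=34, tardiness=max(0,34-26)=8
  Job 6: p=9, d=28, C=43, tardiness=max(0,43-28)=15
Total tardiness = 43

43


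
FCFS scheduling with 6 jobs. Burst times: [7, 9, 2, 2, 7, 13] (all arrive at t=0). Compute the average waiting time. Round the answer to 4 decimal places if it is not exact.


FCFS order (as given): [7, 9, 2, 2, 7, 13]
Waiting times:
  Job 1: wait = 0
  Job 2: wait = 7
  Job 3: wait = 16
  Job 4: wait = 18
  Job 5: wait = 20
  Job 6: wait = 27
Sum of waiting times = 88
Average waiting time = 88/6 = 14.6667

14.6667


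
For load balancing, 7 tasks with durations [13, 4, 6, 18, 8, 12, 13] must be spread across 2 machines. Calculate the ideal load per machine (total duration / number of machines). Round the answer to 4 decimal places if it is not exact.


Total processing time = 13 + 4 + 6 + 18 + 8 + 12 + 13 = 74
Number of machines = 2
Ideal balanced load = 74 / 2 = 37.0

37.0


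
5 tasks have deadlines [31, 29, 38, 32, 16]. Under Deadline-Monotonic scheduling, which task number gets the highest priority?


Sort tasks by relative deadline (ascending):
  Task 5: deadline = 16
  Task 2: deadline = 29
  Task 1: deadline = 31
  Task 4: deadline = 32
  Task 3: deadline = 38
Priority order (highest first): [5, 2, 1, 4, 3]
Highest priority task = 5

5


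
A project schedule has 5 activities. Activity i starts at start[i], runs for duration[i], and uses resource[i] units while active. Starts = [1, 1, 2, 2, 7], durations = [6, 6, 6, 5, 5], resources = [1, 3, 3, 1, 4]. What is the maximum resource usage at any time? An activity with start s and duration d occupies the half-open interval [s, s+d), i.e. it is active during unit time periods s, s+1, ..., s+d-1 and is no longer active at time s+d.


Each activity i is active on [start_i, start_i + duration_i).
Compute total resource usage per time slot:
  t=0: active resources = [], total = 0
  t=1: active resources = [1, 3], total = 4
  t=2: active resources = [1, 3, 3, 1], total = 8
  t=3: active resources = [1, 3, 3, 1], total = 8
  t=4: active resources = [1, 3, 3, 1], total = 8
  t=5: active resources = [1, 3, 3, 1], total = 8
  t=6: active resources = [1, 3, 3, 1], total = 8
  t=7: active resources = [3, 4], total = 7
  t=8: active resources = [4], total = 4
  t=9: active resources = [4], total = 4
  t=10: active resources = [4], total = 4
  t=11: active resources = [4], total = 4
Peak resource demand = 8

8


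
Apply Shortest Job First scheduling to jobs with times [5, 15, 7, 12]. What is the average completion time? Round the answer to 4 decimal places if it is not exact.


SJF order (ascending): [5, 7, 12, 15]
Completion times:
  Job 1: burst=5, C=5
  Job 2: burst=7, C=12
  Job 3: burst=12, C=24
  Job 4: burst=15, C=39
Average completion = 80/4 = 20.0

20.0


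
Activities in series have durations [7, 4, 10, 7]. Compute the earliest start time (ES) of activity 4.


Activity 4 starts after activities 1 through 3 complete.
Predecessor durations: [7, 4, 10]
ES = 7 + 4 + 10 = 21

21


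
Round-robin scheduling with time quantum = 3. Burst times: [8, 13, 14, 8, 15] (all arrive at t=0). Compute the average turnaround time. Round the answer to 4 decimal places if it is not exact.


Time quantum = 3
Execution trace:
  J1 runs 3 units, time = 3
  J2 runs 3 units, time = 6
  J3 runs 3 units, time = 9
  J4 runs 3 units, time = 12
  J5 runs 3 units, time = 15
  J1 runs 3 units, time = 18
  J2 runs 3 units, time = 21
  J3 runs 3 units, time = 24
  J4 runs 3 units, time = 27
  J5 runs 3 units, time = 30
  J1 runs 2 units, time = 32
  J2 runs 3 units, time = 35
  J3 runs 3 units, time = 38
  J4 runs 2 units, time = 40
  J5 runs 3 units, time = 43
  J2 runs 3 units, time = 46
  J3 runs 3 units, time = 49
  J5 runs 3 units, time = 52
  J2 runs 1 units, time = 53
  J3 runs 2 units, time = 55
  J5 runs 3 units, time = 58
Finish times: [32, 53, 55, 40, 58]
Average turnaround = 238/5 = 47.6

47.6


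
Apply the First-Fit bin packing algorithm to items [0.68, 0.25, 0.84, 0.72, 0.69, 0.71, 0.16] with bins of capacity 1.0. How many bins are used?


Place items sequentially using First-Fit:
  Item 0.68 -> new Bin 1
  Item 0.25 -> Bin 1 (now 0.93)
  Item 0.84 -> new Bin 2
  Item 0.72 -> new Bin 3
  Item 0.69 -> new Bin 4
  Item 0.71 -> new Bin 5
  Item 0.16 -> Bin 2 (now 1.0)
Total bins used = 5

5


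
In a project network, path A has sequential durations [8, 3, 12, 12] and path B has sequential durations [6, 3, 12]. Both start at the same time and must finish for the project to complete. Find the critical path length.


Path A total = 8 + 3 + 12 + 12 = 35
Path B total = 6 + 3 + 12 = 21
Critical path = longest path = max(35, 21) = 35

35


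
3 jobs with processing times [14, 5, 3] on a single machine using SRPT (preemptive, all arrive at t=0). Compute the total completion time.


Since all jobs arrive at t=0, SRPT equals SPT ordering.
SPT order: [3, 5, 14]
Completion times:
  Job 1: p=3, C=3
  Job 2: p=5, C=8
  Job 3: p=14, C=22
Total completion time = 3 + 8 + 22 = 33

33


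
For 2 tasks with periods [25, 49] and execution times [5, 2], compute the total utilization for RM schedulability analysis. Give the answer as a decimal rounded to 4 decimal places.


Compute individual utilizations (exact fractions):
  Task 1: C/T = 5/25 = 1/5 (approx. 0.2)
  Task 2: C/T = 2/49 (approx. 0.0408)
Total utilization U = 1/5 + 2/49 = 59/245
Rounded to 4 decimal places: U = 0.2408
RM (Liu & Layland) bound for 2 tasks = 0.828427; compare with U = 59/245 (approx. 0.240816)
U <= bound, so schedulable by RM sufficient condition.

0.2408


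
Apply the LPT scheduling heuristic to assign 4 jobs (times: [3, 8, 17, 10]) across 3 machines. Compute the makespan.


Sort jobs in decreasing order (LPT): [17, 10, 8, 3]
Assign each job to the least loaded machine:
  Machine 1: jobs [17], load = 17
  Machine 2: jobs [10], load = 10
  Machine 3: jobs [8, 3], load = 11
Makespan = max load = 17

17


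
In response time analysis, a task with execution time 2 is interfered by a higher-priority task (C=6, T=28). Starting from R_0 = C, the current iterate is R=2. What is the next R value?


R_next = C + ceil(R_prev / T_hp) * C_hp
ceil(2 / 28) = ceil(0.0714) = 1
Interference = 1 * 6 = 6
R_next = 2 + 6 = 8

8


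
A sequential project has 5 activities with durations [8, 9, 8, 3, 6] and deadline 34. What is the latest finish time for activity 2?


LF(activity 2) = deadline - sum of successor durations
Successors: activities 3 through 5 with durations [8, 3, 6]
Sum of successor durations = 17
LF = 34 - 17 = 17

17


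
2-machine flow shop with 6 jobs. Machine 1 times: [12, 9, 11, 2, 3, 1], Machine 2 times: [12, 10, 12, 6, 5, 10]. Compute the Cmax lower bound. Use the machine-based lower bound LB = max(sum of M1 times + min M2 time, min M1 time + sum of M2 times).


LB1 = sum(M1 times) + min(M2 times) = 38 + 5 = 43
LB2 = min(M1 times) + sum(M2 times) = 1 + 55 = 56
Lower bound = max(LB1, LB2) = max(43, 56) = 56

56


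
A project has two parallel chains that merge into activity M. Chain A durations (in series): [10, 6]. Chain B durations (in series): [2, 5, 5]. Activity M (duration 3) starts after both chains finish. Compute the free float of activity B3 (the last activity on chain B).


ES(B3) = sum of predecessors on chain B = 7
EF(B3) = ES + duration = 7 + 5 = 12
Successor of B3 is M. ES(M) = max(sum(A), sum(B)) = max(16, 12) = 16
Free float = ES(successor) - EF(current) = 16 - 12 = 4

4


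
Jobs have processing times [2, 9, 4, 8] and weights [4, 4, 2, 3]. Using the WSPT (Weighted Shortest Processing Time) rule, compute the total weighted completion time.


Compute p/w ratios and sort ascending (WSPT): [(2, 4), (4, 2), (9, 4), (8, 3)]
Compute weighted completion times:
  Job (p=2,w=4): C=2, w*C=4*2=8
  Job (p=4,w=2): C=6, w*C=2*6=12
  Job (p=9,w=4): C=15, w*C=4*15=60
  Job (p=8,w=3): C=23, w*C=3*23=69
Total weighted completion time = 149

149


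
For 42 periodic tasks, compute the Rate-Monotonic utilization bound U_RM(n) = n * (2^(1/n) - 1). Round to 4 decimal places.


Compute 2^(1/42) = 1.0166404394
Subtract 1: 1.0166404394 - 1 = 0.0166404394
Multiply by n: 42 * 0.0166404394 = 0.6988984548
Round to 4 dp: 0.6989

0.6989


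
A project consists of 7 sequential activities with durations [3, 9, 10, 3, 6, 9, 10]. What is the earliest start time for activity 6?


Activity 6 starts after activities 1 through 5 complete.
Predecessor durations: [3, 9, 10, 3, 6]
ES = 3 + 9 + 10 + 3 + 6 = 31

31


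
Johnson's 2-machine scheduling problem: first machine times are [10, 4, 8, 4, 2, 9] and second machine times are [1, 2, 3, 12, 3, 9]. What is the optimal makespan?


Apply Johnson's rule:
  Group 1 (a <= b): [(5, 2, 3), (4, 4, 12), (6, 9, 9)]
  Group 2 (a > b): [(3, 8, 3), (2, 4, 2), (1, 10, 1)]
Optimal job order: [5, 4, 6, 3, 2, 1]
Schedule:
  Job 5: M1 done at 2, M2 done at 5
  Job 4: M1 done at 6, M2 done at 18
  Job 6: M1 done at 15, M2 done at 27
  Job 3: M1 done at 23, M2 done at 30
  Job 2: M1 done at 27, M2 done at 32
  Job 1: M1 done at 37, M2 done at 38
Makespan = 38

38


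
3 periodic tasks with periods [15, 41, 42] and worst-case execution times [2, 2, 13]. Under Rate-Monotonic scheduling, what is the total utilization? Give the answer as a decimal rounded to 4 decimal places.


Compute individual utilizations (exact fractions):
  Task 1: C/T = 2/15 (approx. 0.1333)
  Task 2: C/T = 2/41 (approx. 0.0488)
  Task 3: C/T = 13/42 (approx. 0.3095)
Total utilization U = 2/15 + 2/41 + 13/42 = 1411/2870
Rounded to 4 decimal places: U = 0.4916
RM (Liu & Layland) bound for 3 tasks = 0.779763; compare with U = 1411/2870 (approx. 0.491638)
U <= bound, so schedulable by RM sufficient condition.

0.4916


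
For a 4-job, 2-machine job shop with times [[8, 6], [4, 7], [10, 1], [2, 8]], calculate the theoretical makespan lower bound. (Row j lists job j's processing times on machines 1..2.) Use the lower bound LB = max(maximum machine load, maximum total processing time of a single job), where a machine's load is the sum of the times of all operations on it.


Machine loads:
  Machine 1: 8 + 4 + 10 + 2 = 24
  Machine 2: 6 + 7 + 1 + 8 = 22
Max machine load = 24
Job totals:
  Job 1: 14
  Job 2: 11
  Job 3: 11
  Job 4: 10
Max job total = 14
Lower bound = max(24, 14) = 24

24


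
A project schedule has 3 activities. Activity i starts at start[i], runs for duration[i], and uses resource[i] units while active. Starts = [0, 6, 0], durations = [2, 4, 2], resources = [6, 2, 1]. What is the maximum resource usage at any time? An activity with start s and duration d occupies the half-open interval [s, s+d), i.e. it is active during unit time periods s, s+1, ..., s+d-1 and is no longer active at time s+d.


Each activity i is active on [start_i, start_i + duration_i).
Compute total resource usage per time slot:
  t=0: active resources = [6, 1], total = 7
  t=1: active resources = [6, 1], total = 7
  t=2: active resources = [], total = 0
  t=3: active resources = [], total = 0
  t=4: active resources = [], total = 0
  t=5: active resources = [], total = 0
  t=6: active resources = [2], total = 2
  t=7: active resources = [2], total = 2
  t=8: active resources = [2], total = 2
  t=9: active resources = [2], total = 2
Peak resource demand = 7

7


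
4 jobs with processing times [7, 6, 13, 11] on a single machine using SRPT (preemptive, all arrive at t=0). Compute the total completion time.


Since all jobs arrive at t=0, SRPT equals SPT ordering.
SPT order: [6, 7, 11, 13]
Completion times:
  Job 1: p=6, C=6
  Job 2: p=7, C=13
  Job 3: p=11, C=24
  Job 4: p=13, C=37
Total completion time = 6 + 13 + 24 + 37 = 80

80


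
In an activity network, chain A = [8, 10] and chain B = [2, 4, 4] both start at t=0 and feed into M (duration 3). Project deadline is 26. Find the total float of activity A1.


Forward pass: ES(A1) = sum of predecessors on chain A = 0
EF = ES + duration = 0 + 8 = 8
Backward pass: LF(M) = deadline = 26; LS(M) = 26 - 3 = 23
LF(A1) = LS(M) - sum(successors on chain A) = 23 - 10 = 13
LS = LF - duration = 13 - 8 = 5
Total float = LS - ES = 5 - 0 = 5

5


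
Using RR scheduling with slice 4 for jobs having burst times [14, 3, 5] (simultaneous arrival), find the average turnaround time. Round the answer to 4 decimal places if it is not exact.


Time quantum = 4
Execution trace:
  J1 runs 4 units, time = 4
  J2 runs 3 units, time = 7
  J3 runs 4 units, time = 11
  J1 runs 4 units, time = 15
  J3 runs 1 units, time = 16
  J1 runs 4 units, time = 20
  J1 runs 2 units, time = 22
Finish times: [22, 7, 16]
Average turnaround = 45/3 = 15.0

15.0


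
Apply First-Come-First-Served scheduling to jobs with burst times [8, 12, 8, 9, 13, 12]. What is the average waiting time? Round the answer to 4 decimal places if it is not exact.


FCFS order (as given): [8, 12, 8, 9, 13, 12]
Waiting times:
  Job 1: wait = 0
  Job 2: wait = 8
  Job 3: wait = 20
  Job 4: wait = 28
  Job 5: wait = 37
  Job 6: wait = 50
Sum of waiting times = 143
Average waiting time = 143/6 = 23.8333

23.8333


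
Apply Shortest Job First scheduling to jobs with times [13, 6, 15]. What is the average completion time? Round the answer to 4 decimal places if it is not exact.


SJF order (ascending): [6, 13, 15]
Completion times:
  Job 1: burst=6, C=6
  Job 2: burst=13, C=19
  Job 3: burst=15, C=34
Average completion = 59/3 = 19.6667

19.6667


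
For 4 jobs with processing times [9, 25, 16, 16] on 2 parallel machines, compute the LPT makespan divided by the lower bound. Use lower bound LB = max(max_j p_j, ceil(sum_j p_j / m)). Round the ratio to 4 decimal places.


LPT order: [25, 16, 16, 9]
Machine loads after assignment: [34, 32]
LPT makespan = 34
Lower bound = max(max_job, ceil(total/2)) = max(25, 33) = 33
Ratio = 34 / 33 = 1.0303

1.0303


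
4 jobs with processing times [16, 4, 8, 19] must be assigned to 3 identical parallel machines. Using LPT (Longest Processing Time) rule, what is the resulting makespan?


Sort jobs in decreasing order (LPT): [19, 16, 8, 4]
Assign each job to the least loaded machine:
  Machine 1: jobs [19], load = 19
  Machine 2: jobs [16], load = 16
  Machine 3: jobs [8, 4], load = 12
Makespan = max load = 19

19


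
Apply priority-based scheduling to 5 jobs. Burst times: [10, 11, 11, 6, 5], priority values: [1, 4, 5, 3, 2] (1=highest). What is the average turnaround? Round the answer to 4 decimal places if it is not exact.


Sort by priority (ascending = highest first):
Order: [(1, 10), (2, 5), (3, 6), (4, 11), (5, 11)]
Completion times:
  Priority 1, burst=10, C=10
  Priority 2, burst=5, C=15
  Priority 3, burst=6, C=21
  Priority 4, burst=11, C=32
  Priority 5, burst=11, C=43
Average turnaround = 121/5 = 24.2

24.2


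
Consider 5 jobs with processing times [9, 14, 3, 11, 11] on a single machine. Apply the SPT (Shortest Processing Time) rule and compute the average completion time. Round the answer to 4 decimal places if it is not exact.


Sort jobs by processing time (SPT order): [3, 9, 11, 11, 14]
Compute completion times sequentially:
  Job 1: processing = 3, completes at 3
  Job 2: processing = 9, completes at 12
  Job 3: processing = 11, completes at 23
  Job 4: processing = 11, completes at 34
  Job 5: processing = 14, completes at 48
Sum of completion times = 120
Average completion time = 120/5 = 24.0

24.0


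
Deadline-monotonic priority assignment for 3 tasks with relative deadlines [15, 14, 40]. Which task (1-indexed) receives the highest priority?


Sort tasks by relative deadline (ascending):
  Task 2: deadline = 14
  Task 1: deadline = 15
  Task 3: deadline = 40
Priority order (highest first): [2, 1, 3]
Highest priority task = 2

2


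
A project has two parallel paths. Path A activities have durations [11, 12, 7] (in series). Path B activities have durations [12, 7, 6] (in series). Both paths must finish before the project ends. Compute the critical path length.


Path A total = 11 + 12 + 7 = 30
Path B total = 12 + 7 + 6 = 25
Critical path = longest path = max(30, 25) = 30

30


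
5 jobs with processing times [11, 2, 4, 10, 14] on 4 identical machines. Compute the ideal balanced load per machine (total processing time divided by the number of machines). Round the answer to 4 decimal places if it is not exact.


Total processing time = 11 + 2 + 4 + 10 + 14 = 41
Number of machines = 4
Ideal balanced load = 41 / 4 = 10.25

10.25


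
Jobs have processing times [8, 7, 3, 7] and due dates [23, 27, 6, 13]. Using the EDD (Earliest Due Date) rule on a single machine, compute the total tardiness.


Sort by due date (EDD order): [(3, 6), (7, 13), (8, 23), (7, 27)]
Compute completion times and tardiness:
  Job 1: p=3, d=6, C=3, tardiness=max(0,3-6)=0
  Job 2: p=7, d=13, C=10, tardiness=max(0,10-13)=0
  Job 3: p=8, d=23, C=18, tardiness=max(0,18-23)=0
  Job 4: p=7, d=27, C=25, tardiness=max(0,25-27)=0
Total tardiness = 0

0


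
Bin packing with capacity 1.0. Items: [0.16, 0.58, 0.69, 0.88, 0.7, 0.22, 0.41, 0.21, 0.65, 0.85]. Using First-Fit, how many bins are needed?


Place items sequentially using First-Fit:
  Item 0.16 -> new Bin 1
  Item 0.58 -> Bin 1 (now 0.74)
  Item 0.69 -> new Bin 2
  Item 0.88 -> new Bin 3
  Item 0.7 -> new Bin 4
  Item 0.22 -> Bin 1 (now 0.96)
  Item 0.41 -> new Bin 5
  Item 0.21 -> Bin 2 (now 0.9)
  Item 0.65 -> new Bin 6
  Item 0.85 -> new Bin 7
Total bins used = 7

7


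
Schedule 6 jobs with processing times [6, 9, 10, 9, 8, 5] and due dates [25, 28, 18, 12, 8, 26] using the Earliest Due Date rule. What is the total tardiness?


Sort by due date (EDD order): [(8, 8), (9, 12), (10, 18), (6, 25), (5, 26), (9, 28)]
Compute completion times and tardiness:
  Job 1: p=8, d=8, C=8, tardiness=max(0,8-8)=0
  Job 2: p=9, d=12, C=17, tardiness=max(0,17-12)=5
  Job 3: p=10, d=18, C=27, tardiness=max(0,27-18)=9
  Job 4: p=6, d=25, C=33, tardiness=max(0,33-25)=8
  Job 5: p=5, d=26, C=38, tardiness=max(0,38-26)=12
  Job 6: p=9, d=28, C=47, tardiness=max(0,47-28)=19
Total tardiness = 53

53


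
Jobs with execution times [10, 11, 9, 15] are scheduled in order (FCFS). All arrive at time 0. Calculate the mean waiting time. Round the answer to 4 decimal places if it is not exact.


FCFS order (as given): [10, 11, 9, 15]
Waiting times:
  Job 1: wait = 0
  Job 2: wait = 10
  Job 3: wait = 21
  Job 4: wait = 30
Sum of waiting times = 61
Average waiting time = 61/4 = 15.25

15.25


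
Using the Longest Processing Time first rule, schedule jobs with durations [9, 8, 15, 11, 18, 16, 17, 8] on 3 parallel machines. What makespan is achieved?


Sort jobs in decreasing order (LPT): [18, 17, 16, 15, 11, 9, 8, 8]
Assign each job to the least loaded machine:
  Machine 1: jobs [18, 9, 8], load = 35
  Machine 2: jobs [17, 11, 8], load = 36
  Machine 3: jobs [16, 15], load = 31
Makespan = max load = 36

36


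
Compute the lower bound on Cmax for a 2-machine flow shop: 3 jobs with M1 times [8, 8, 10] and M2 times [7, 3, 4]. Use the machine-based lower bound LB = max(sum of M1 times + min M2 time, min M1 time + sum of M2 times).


LB1 = sum(M1 times) + min(M2 times) = 26 + 3 = 29
LB2 = min(M1 times) + sum(M2 times) = 8 + 14 = 22
Lower bound = max(LB1, LB2) = max(29, 22) = 29

29


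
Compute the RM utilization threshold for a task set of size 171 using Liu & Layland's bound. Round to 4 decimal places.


Compute 2^(1/171) = 1.0040617188
Subtract 1: 1.0040617188 - 1 = 0.0040617188
Multiply by n: 171 * 0.0040617188 = 0.6945539148
Round to 4 dp: 0.6946

0.6946


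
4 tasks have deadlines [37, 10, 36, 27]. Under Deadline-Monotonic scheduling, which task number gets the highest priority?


Sort tasks by relative deadline (ascending):
  Task 2: deadline = 10
  Task 4: deadline = 27
  Task 3: deadline = 36
  Task 1: deadline = 37
Priority order (highest first): [2, 4, 3, 1]
Highest priority task = 2

2


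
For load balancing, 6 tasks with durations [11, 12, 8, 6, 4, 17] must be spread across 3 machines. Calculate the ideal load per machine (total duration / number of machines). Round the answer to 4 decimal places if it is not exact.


Total processing time = 11 + 12 + 8 + 6 + 4 + 17 = 58
Number of machines = 3
Ideal balanced load = 58 / 3 = 19.3333

19.3333


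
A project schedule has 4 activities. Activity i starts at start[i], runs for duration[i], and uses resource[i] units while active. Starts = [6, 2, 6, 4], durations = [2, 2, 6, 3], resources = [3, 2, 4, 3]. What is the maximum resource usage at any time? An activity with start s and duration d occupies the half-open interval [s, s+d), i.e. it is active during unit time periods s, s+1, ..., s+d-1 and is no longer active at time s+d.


Each activity i is active on [start_i, start_i + duration_i).
Compute total resource usage per time slot:
  t=0: active resources = [], total = 0
  t=1: active resources = [], total = 0
  t=2: active resources = [2], total = 2
  t=3: active resources = [2], total = 2
  t=4: active resources = [3], total = 3
  t=5: active resources = [3], total = 3
  t=6: active resources = [3, 4, 3], total = 10
  t=7: active resources = [3, 4], total = 7
  t=8: active resources = [4], total = 4
  t=9: active resources = [4], total = 4
  t=10: active resources = [4], total = 4
  t=11: active resources = [4], total = 4
Peak resource demand = 10

10


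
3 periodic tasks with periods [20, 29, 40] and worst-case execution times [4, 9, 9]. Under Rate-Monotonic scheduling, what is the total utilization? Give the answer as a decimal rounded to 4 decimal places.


Compute individual utilizations (exact fractions):
  Task 1: C/T = 4/20 = 1/5 (approx. 0.2)
  Task 2: C/T = 9/29 (approx. 0.3103)
  Task 3: C/T = 9/40 (approx. 0.225)
Total utilization U = 1/5 + 9/29 + 9/40 = 853/1160
Rounded to 4 decimal places: U = 0.7353
RM (Liu & Layland) bound for 3 tasks = 0.779763; compare with U = 853/1160 (approx. 0.735345)
U <= bound, so schedulable by RM sufficient condition.

0.7353


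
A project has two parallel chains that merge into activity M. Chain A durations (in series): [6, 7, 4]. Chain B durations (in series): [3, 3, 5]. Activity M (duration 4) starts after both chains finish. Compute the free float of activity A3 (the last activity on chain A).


ES(A3) = sum of predecessors on chain A = 13
EF(A3) = ES + duration = 13 + 4 = 17
Successor of A3 is M. ES(M) = max(sum(A), sum(B)) = max(17, 11) = 17
Free float = ES(successor) - EF(current) = 17 - 17 = 0

0


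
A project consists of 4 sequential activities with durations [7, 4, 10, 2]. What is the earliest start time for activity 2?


Activity 2 starts after activities 1 through 1 complete.
Predecessor durations: [7]
ES = 7 = 7

7


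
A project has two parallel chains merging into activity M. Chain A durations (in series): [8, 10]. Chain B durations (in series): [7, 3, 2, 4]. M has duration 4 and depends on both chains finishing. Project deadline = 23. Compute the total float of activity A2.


Forward pass: ES(A2) = sum of predecessors on chain A = 8
EF = ES + duration = 8 + 10 = 18
Backward pass: LF(M) = deadline = 23; LS(M) = 23 - 4 = 19
LF(A2) = LS(M) - sum(successors on chain A) = 19 - 0 = 19
LS = LF - duration = 19 - 10 = 9
Total float = LS - ES = 9 - 8 = 1

1


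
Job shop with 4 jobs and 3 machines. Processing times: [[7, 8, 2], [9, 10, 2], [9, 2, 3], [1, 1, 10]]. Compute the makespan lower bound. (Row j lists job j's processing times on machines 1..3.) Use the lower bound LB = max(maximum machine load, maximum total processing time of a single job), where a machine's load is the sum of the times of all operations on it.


Machine loads:
  Machine 1: 7 + 9 + 9 + 1 = 26
  Machine 2: 8 + 10 + 2 + 1 = 21
  Machine 3: 2 + 2 + 3 + 10 = 17
Max machine load = 26
Job totals:
  Job 1: 17
  Job 2: 21
  Job 3: 14
  Job 4: 12
Max job total = 21
Lower bound = max(26, 21) = 26

26


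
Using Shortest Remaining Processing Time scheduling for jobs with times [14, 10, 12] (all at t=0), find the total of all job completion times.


Since all jobs arrive at t=0, SRPT equals SPT ordering.
SPT order: [10, 12, 14]
Completion times:
  Job 1: p=10, C=10
  Job 2: p=12, C=22
  Job 3: p=14, C=36
Total completion time = 10 + 22 + 36 = 68

68


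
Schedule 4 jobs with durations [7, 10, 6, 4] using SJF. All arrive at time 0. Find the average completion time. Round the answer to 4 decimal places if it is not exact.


SJF order (ascending): [4, 6, 7, 10]
Completion times:
  Job 1: burst=4, C=4
  Job 2: burst=6, C=10
  Job 3: burst=7, C=17
  Job 4: burst=10, C=27
Average completion = 58/4 = 14.5

14.5


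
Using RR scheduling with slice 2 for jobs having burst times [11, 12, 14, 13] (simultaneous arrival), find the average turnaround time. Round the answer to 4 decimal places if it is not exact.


Time quantum = 2
Execution trace:
  J1 runs 2 units, time = 2
  J2 runs 2 units, time = 4
  J3 runs 2 units, time = 6
  J4 runs 2 units, time = 8
  J1 runs 2 units, time = 10
  J2 runs 2 units, time = 12
  J3 runs 2 units, time = 14
  J4 runs 2 units, time = 16
  J1 runs 2 units, time = 18
  J2 runs 2 units, time = 20
  J3 runs 2 units, time = 22
  J4 runs 2 units, time = 24
  J1 runs 2 units, time = 26
  J2 runs 2 units, time = 28
  J3 runs 2 units, time = 30
  J4 runs 2 units, time = 32
  J1 runs 2 units, time = 34
  J2 runs 2 units, time = 36
  J3 runs 2 units, time = 38
  J4 runs 2 units, time = 40
  J1 runs 1 units, time = 41
  J2 runs 2 units, time = 43
  J3 runs 2 units, time = 45
  J4 runs 2 units, time = 47
  J3 runs 2 units, time = 49
  J4 runs 1 units, time = 50
Finish times: [41, 43, 49, 50]
Average turnaround = 183/4 = 45.75

45.75


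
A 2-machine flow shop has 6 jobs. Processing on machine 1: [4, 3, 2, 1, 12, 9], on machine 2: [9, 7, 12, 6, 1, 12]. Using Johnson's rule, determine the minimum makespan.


Apply Johnson's rule:
  Group 1 (a <= b): [(4, 1, 6), (3, 2, 12), (2, 3, 7), (1, 4, 9), (6, 9, 12)]
  Group 2 (a > b): [(5, 12, 1)]
Optimal job order: [4, 3, 2, 1, 6, 5]
Schedule:
  Job 4: M1 done at 1, M2 done at 7
  Job 3: M1 done at 3, M2 done at 19
  Job 2: M1 done at 6, M2 done at 26
  Job 1: M1 done at 10, M2 done at 35
  Job 6: M1 done at 19, M2 done at 47
  Job 5: M1 done at 31, M2 done at 48
Makespan = 48

48


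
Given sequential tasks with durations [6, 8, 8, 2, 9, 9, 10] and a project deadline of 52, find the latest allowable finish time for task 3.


LF(activity 3) = deadline - sum of successor durations
Successors: activities 4 through 7 with durations [2, 9, 9, 10]
Sum of successor durations = 30
LF = 52 - 30 = 22

22


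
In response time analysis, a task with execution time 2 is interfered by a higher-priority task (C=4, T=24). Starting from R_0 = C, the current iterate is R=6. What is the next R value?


R_next = C + ceil(R_prev / T_hp) * C_hp
ceil(6 / 24) = ceil(0.25) = 1
Interference = 1 * 4 = 4
R_next = 2 + 4 = 6
R_next = R_prev, so the iteration has converged (response time = 6).

6


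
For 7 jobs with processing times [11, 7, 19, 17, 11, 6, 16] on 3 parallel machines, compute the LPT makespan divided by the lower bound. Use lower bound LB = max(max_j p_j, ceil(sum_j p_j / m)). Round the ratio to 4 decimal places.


LPT order: [19, 17, 16, 11, 11, 7, 6]
Machine loads after assignment: [32, 28, 27]
LPT makespan = 32
Lower bound = max(max_job, ceil(total/3)) = max(19, 29) = 29
Ratio = 32 / 29 = 1.1034

1.1034


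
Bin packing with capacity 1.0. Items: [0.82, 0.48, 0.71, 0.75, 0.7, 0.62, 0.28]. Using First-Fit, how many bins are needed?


Place items sequentially using First-Fit:
  Item 0.82 -> new Bin 1
  Item 0.48 -> new Bin 2
  Item 0.71 -> new Bin 3
  Item 0.75 -> new Bin 4
  Item 0.7 -> new Bin 5
  Item 0.62 -> new Bin 6
  Item 0.28 -> Bin 2 (now 0.76)
Total bins used = 6

6


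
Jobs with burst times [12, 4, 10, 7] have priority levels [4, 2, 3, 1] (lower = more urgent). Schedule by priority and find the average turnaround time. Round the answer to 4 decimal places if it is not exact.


Sort by priority (ascending = highest first):
Order: [(1, 7), (2, 4), (3, 10), (4, 12)]
Completion times:
  Priority 1, burst=7, C=7
  Priority 2, burst=4, C=11
  Priority 3, burst=10, C=21
  Priority 4, burst=12, C=33
Average turnaround = 72/4 = 18.0

18.0


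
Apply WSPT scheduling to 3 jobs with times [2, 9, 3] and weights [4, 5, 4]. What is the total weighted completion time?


Compute p/w ratios and sort ascending (WSPT): [(2, 4), (3, 4), (9, 5)]
Compute weighted completion times:
  Job (p=2,w=4): C=2, w*C=4*2=8
  Job (p=3,w=4): C=5, w*C=4*5=20
  Job (p=9,w=5): C=14, w*C=5*14=70
Total weighted completion time = 98

98


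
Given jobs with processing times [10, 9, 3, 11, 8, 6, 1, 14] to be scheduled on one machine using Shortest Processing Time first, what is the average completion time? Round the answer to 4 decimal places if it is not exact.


Sort jobs by processing time (SPT order): [1, 3, 6, 8, 9, 10, 11, 14]
Compute completion times sequentially:
  Job 1: processing = 1, completes at 1
  Job 2: processing = 3, completes at 4
  Job 3: processing = 6, completes at 10
  Job 4: processing = 8, completes at 18
  Job 5: processing = 9, completes at 27
  Job 6: processing = 10, completes at 37
  Job 7: processing = 11, completes at 48
  Job 8: processing = 14, completes at 62
Sum of completion times = 207
Average completion time = 207/8 = 25.875

25.875


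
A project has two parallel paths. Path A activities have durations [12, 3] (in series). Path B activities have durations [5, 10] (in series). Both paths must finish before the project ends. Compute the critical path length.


Path A total = 12 + 3 = 15
Path B total = 5 + 10 = 15
Critical path = longest path = max(15, 15) = 15

15


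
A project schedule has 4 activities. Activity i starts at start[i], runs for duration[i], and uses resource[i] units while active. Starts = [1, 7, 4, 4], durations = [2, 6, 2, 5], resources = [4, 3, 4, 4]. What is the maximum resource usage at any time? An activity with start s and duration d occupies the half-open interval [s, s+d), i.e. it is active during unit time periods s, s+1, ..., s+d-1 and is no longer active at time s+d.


Each activity i is active on [start_i, start_i + duration_i).
Compute total resource usage per time slot:
  t=0: active resources = [], total = 0
  t=1: active resources = [4], total = 4
  t=2: active resources = [4], total = 4
  t=3: active resources = [], total = 0
  t=4: active resources = [4, 4], total = 8
  t=5: active resources = [4, 4], total = 8
  t=6: active resources = [4], total = 4
  t=7: active resources = [3, 4], total = 7
  t=8: active resources = [3, 4], total = 7
  t=9: active resources = [3], total = 3
  t=10: active resources = [3], total = 3
  t=11: active resources = [3], total = 3
  t=12: active resources = [3], total = 3
Peak resource demand = 8

8


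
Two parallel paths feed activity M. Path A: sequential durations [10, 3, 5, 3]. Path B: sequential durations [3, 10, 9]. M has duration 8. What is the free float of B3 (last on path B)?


ES(B3) = sum of predecessors on chain B = 13
EF(B3) = ES + duration = 13 + 9 = 22
Successor of B3 is M. ES(M) = max(sum(A), sum(B)) = max(21, 22) = 22
Free float = ES(successor) - EF(current) = 22 - 22 = 0

0


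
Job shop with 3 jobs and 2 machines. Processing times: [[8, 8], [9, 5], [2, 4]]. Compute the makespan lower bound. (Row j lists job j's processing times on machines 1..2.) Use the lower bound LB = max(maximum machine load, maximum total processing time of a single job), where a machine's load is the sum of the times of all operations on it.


Machine loads:
  Machine 1: 8 + 9 + 2 = 19
  Machine 2: 8 + 5 + 4 = 17
Max machine load = 19
Job totals:
  Job 1: 16
  Job 2: 14
  Job 3: 6
Max job total = 16
Lower bound = max(19, 16) = 19

19


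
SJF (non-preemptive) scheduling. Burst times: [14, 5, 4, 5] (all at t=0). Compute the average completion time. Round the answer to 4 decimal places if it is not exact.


SJF order (ascending): [4, 5, 5, 14]
Completion times:
  Job 1: burst=4, C=4
  Job 2: burst=5, C=9
  Job 3: burst=5, C=14
  Job 4: burst=14, C=28
Average completion = 55/4 = 13.75

13.75


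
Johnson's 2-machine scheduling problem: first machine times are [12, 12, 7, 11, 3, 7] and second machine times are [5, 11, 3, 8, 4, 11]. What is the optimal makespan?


Apply Johnson's rule:
  Group 1 (a <= b): [(5, 3, 4), (6, 7, 11)]
  Group 2 (a > b): [(2, 12, 11), (4, 11, 8), (1, 12, 5), (3, 7, 3)]
Optimal job order: [5, 6, 2, 4, 1, 3]
Schedule:
  Job 5: M1 done at 3, M2 done at 7
  Job 6: M1 done at 10, M2 done at 21
  Job 2: M1 done at 22, M2 done at 33
  Job 4: M1 done at 33, M2 done at 41
  Job 1: M1 done at 45, M2 done at 50
  Job 3: M1 done at 52, M2 done at 55
Makespan = 55

55


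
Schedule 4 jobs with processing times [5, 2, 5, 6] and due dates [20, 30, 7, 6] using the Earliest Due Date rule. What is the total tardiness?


Sort by due date (EDD order): [(6, 6), (5, 7), (5, 20), (2, 30)]
Compute completion times and tardiness:
  Job 1: p=6, d=6, C=6, tardiness=max(0,6-6)=0
  Job 2: p=5, d=7, C=11, tardiness=max(0,11-7)=4
  Job 3: p=5, d=20, C=16, tardiness=max(0,16-20)=0
  Job 4: p=2, d=30, C=18, tardiness=max(0,18-30)=0
Total tardiness = 4

4


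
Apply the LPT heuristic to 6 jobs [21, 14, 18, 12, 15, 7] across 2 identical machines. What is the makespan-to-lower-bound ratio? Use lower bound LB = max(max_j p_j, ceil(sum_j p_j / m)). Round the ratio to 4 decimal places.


LPT order: [21, 18, 15, 14, 12, 7]
Machine loads after assignment: [42, 45]
LPT makespan = 45
Lower bound = max(max_job, ceil(total/2)) = max(21, 44) = 44
Ratio = 45 / 44 = 1.0227

1.0227


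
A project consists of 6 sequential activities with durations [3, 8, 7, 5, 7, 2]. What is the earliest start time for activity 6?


Activity 6 starts after activities 1 through 5 complete.
Predecessor durations: [3, 8, 7, 5, 7]
ES = 3 + 8 + 7 + 5 + 7 = 30

30


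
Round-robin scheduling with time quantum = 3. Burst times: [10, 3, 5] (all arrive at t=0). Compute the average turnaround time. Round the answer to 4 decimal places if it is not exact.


Time quantum = 3
Execution trace:
  J1 runs 3 units, time = 3
  J2 runs 3 units, time = 6
  J3 runs 3 units, time = 9
  J1 runs 3 units, time = 12
  J3 runs 2 units, time = 14
  J1 runs 3 units, time = 17
  J1 runs 1 units, time = 18
Finish times: [18, 6, 14]
Average turnaround = 38/3 = 12.6667

12.6667


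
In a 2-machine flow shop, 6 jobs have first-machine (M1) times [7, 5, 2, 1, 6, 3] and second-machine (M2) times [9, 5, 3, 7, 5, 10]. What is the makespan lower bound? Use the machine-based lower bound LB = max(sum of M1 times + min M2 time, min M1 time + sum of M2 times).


LB1 = sum(M1 times) + min(M2 times) = 24 + 3 = 27
LB2 = min(M1 times) + sum(M2 times) = 1 + 39 = 40
Lower bound = max(LB1, LB2) = max(27, 40) = 40

40


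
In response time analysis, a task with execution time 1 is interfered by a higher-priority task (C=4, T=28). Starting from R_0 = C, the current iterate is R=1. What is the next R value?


R_next = C + ceil(R_prev / T_hp) * C_hp
ceil(1 / 28) = ceil(0.0357) = 1
Interference = 1 * 4 = 4
R_next = 1 + 4 = 5

5


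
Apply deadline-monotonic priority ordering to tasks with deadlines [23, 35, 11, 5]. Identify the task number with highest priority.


Sort tasks by relative deadline (ascending):
  Task 4: deadline = 5
  Task 3: deadline = 11
  Task 1: deadline = 23
  Task 2: deadline = 35
Priority order (highest first): [4, 3, 1, 2]
Highest priority task = 4

4


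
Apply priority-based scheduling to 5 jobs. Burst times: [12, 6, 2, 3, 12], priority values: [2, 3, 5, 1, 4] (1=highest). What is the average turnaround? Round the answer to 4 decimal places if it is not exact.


Sort by priority (ascending = highest first):
Order: [(1, 3), (2, 12), (3, 6), (4, 12), (5, 2)]
Completion times:
  Priority 1, burst=3, C=3
  Priority 2, burst=12, C=15
  Priority 3, burst=6, C=21
  Priority 4, burst=12, C=33
  Priority 5, burst=2, C=35
Average turnaround = 107/5 = 21.4

21.4


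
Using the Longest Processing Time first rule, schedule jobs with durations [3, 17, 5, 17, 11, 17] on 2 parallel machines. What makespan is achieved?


Sort jobs in decreasing order (LPT): [17, 17, 17, 11, 5, 3]
Assign each job to the least loaded machine:
  Machine 1: jobs [17, 17], load = 34
  Machine 2: jobs [17, 11, 5, 3], load = 36
Makespan = max load = 36

36


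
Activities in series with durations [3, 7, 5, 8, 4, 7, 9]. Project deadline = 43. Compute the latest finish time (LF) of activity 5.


LF(activity 5) = deadline - sum of successor durations
Successors: activities 6 through 7 with durations [7, 9]
Sum of successor durations = 16
LF = 43 - 16 = 27

27


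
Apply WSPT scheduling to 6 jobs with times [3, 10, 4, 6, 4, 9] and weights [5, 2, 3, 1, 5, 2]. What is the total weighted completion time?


Compute p/w ratios and sort ascending (WSPT): [(3, 5), (4, 5), (4, 3), (9, 2), (10, 2), (6, 1)]
Compute weighted completion times:
  Job (p=3,w=5): C=3, w*C=5*3=15
  Job (p=4,w=5): C=7, w*C=5*7=35
  Job (p=4,w=3): C=11, w*C=3*11=33
  Job (p=9,w=2): C=20, w*C=2*20=40
  Job (p=10,w=2): C=30, w*C=2*30=60
  Job (p=6,w=1): C=36, w*C=1*36=36
Total weighted completion time = 219

219


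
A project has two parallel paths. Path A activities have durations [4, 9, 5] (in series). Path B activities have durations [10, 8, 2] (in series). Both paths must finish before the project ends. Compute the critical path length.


Path A total = 4 + 9 + 5 = 18
Path B total = 10 + 8 + 2 = 20
Critical path = longest path = max(18, 20) = 20

20


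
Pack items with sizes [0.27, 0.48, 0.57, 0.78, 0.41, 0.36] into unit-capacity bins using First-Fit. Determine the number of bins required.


Place items sequentially using First-Fit:
  Item 0.27 -> new Bin 1
  Item 0.48 -> Bin 1 (now 0.75)
  Item 0.57 -> new Bin 2
  Item 0.78 -> new Bin 3
  Item 0.41 -> Bin 2 (now 0.98)
  Item 0.36 -> new Bin 4
Total bins used = 4

4
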